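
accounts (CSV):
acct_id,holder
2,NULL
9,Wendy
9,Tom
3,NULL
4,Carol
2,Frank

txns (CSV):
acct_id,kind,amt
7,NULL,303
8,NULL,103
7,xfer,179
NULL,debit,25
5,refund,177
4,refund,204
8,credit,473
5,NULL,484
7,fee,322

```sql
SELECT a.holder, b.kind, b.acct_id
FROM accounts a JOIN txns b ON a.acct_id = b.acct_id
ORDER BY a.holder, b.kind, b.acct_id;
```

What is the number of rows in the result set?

1

INNER JOIN keeps only pairs where the ON condition holds.
Matching on a.acct_id = b.acct_id. A NULL in a compared column never satisfies the condition.
Matched pairs: 1.
Total: 1 rows.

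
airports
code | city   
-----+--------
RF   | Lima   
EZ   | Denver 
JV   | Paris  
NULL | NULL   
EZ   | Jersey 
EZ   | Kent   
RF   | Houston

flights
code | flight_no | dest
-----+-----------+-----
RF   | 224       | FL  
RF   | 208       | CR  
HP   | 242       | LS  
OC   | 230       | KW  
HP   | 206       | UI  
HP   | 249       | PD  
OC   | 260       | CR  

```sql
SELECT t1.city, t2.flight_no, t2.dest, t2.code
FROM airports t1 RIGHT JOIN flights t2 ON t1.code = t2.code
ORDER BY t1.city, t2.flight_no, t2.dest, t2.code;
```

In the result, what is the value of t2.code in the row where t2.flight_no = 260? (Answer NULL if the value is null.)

OC

RIGHT JOIN keeps every row from `flights`; unmatched rows get NULL for `airports`'s columns.
Matching on t1.code = t2.code. A NULL in a compared column never satisfies the condition.
- t1 (code=RF) pairs with 2 row(s) of t2.
- t1 (code=EZ) has no partner in t2.
- t1 (code=JV) has no partner in t2.
- t1 (code=NULL) has no partner in t2.
- t1 (code=EZ) has no partner in t2.
- t1 (code=EZ) has no partner in t2.
- t1 (code=RF) pairs with 2 row(s) of t2.
- plus 5 unmatched t2 row(s), each kept with NULL t1 columns.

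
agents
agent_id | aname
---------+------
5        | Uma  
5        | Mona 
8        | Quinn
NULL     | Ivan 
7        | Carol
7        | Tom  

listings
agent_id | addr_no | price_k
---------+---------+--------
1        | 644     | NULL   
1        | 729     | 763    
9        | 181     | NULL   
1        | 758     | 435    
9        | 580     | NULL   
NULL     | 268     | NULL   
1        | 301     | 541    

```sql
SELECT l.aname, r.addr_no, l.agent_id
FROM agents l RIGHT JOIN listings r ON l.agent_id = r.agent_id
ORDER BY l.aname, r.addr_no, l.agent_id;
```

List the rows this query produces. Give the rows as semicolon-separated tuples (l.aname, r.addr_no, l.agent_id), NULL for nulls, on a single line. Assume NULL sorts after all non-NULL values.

RIGHT JOIN keeps every row from `listings`; unmatched rows get NULL for `agents`'s columns.
Matching on l.agent_id = r.agent_id. A NULL in a compared column never satisfies the condition.
Matched pairs: 0; unmatched r rows kept: 7.

(NULL, 181, NULL); (NULL, 268, NULL); (NULL, 301, NULL); (NULL, 580, NULL); (NULL, 644, NULL); (NULL, 729, NULL); (NULL, 758, NULL)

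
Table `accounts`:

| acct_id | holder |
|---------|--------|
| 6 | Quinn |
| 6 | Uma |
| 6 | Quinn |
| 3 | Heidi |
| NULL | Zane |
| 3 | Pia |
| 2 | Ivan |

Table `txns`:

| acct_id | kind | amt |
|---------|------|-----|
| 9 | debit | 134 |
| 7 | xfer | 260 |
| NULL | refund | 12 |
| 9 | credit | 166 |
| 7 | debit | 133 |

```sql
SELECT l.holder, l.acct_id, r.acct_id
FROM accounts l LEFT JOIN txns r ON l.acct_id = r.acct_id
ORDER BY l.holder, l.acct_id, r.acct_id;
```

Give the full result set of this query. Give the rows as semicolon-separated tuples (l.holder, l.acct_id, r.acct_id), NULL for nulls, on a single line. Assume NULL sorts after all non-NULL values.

(Heidi, 3, NULL); (Ivan, 2, NULL); (Pia, 3, NULL); (Quinn, 6, NULL); (Quinn, 6, NULL); (Uma, 6, NULL); (Zane, NULL, NULL)

LEFT JOIN keeps every row from `accounts`; unmatched rows get NULL for `txns`'s columns.
Matching on l.acct_id = r.acct_id. A NULL in a compared column never satisfies the condition.
- l (acct_id=6) has no partner → padded with NULL.
- l (acct_id=6) has no partner → padded with NULL.
- l (acct_id=6) has no partner → padded with NULL.
- l (acct_id=3) has no partner → padded with NULL.
- l (acct_id=NULL) has no partner → padded with NULL.
- l (acct_id=3) has no partner → padded with NULL.
- l (acct_id=2) has no partner → padded with NULL.
After projecting and ordering:
l.holder | l.acct_id | r.acct_id
Heidi | 3 | NULL
Ivan | 2 | NULL
Pia | 3 | NULL
Quinn | 6 | NULL
Quinn | 6 | NULL
Uma | 6 | NULL
Zane | NULL | NULL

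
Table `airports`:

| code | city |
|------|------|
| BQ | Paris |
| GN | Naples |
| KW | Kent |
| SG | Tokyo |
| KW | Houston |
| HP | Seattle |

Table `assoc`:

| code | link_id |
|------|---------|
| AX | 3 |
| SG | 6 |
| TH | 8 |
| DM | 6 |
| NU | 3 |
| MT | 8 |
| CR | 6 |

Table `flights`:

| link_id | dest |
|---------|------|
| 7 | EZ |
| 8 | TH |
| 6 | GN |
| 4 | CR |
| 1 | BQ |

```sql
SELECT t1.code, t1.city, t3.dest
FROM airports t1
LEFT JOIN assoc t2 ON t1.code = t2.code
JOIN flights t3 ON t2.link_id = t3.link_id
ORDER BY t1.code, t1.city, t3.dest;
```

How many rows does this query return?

Step 1 — t1 LEFT JOIN t2 on code → 6 row(s).
Then INNER JOIN `flights t3` on link_id: keep only rows whose t2.link_id appears in t3.
Result: 1 row(s).

1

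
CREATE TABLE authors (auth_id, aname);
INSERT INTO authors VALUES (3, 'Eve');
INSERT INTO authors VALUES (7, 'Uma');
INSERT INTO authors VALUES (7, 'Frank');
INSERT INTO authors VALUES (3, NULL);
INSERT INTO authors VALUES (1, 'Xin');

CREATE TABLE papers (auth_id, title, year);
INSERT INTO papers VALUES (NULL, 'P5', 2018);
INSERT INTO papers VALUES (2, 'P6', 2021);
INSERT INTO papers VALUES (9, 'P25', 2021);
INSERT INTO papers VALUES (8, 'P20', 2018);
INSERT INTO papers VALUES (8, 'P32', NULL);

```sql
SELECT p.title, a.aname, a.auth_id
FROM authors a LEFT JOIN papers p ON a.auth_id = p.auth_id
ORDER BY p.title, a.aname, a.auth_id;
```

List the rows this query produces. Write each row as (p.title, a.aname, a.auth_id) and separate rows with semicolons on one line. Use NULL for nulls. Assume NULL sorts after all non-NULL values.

LEFT JOIN keeps every row from `authors`; unmatched rows get NULL for `papers`'s columns.
Matching on a.auth_id = p.auth_id. A NULL in a compared column never satisfies the condition.
Matched pairs: 0; unmatched a rows kept: 5.

(NULL, Eve, 3); (NULL, Frank, 7); (NULL, Uma, 7); (NULL, Xin, 1); (NULL, NULL, 3)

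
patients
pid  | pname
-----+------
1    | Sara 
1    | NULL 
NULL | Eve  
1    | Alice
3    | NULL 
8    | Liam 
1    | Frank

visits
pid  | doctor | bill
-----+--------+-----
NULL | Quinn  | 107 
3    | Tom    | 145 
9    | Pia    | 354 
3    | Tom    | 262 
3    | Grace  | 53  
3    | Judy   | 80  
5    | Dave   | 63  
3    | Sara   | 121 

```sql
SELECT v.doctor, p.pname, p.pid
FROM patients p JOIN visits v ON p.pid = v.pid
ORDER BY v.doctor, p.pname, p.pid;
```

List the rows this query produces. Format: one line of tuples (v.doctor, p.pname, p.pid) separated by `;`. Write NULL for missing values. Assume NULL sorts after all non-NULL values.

INNER JOIN keeps only pairs where the ON condition holds.
Matching on p.pid = v.pid. A NULL in a compared column never satisfies the condition.
- p row (pid=1): no match → dropped.
- p row (pid=1): no match → dropped.
- p row (pid=NULL): no match → dropped.
- p row (pid=1): no match → dropped.
- p row (pid=3): matches 5 v row(s) → 5 output row(s).
- p row (pid=8): no match → dropped.
- p row (pid=1): no match → dropped.
After projecting and ordering:
v.doctor | p.pname | p.pid
Grace | NULL | 3
Judy | NULL | 3
Sara | NULL | 3
Tom | NULL | 3
Tom | NULL | 3

(Grace, NULL, 3); (Judy, NULL, 3); (Sara, NULL, 3); (Tom, NULL, 3); (Tom, NULL, 3)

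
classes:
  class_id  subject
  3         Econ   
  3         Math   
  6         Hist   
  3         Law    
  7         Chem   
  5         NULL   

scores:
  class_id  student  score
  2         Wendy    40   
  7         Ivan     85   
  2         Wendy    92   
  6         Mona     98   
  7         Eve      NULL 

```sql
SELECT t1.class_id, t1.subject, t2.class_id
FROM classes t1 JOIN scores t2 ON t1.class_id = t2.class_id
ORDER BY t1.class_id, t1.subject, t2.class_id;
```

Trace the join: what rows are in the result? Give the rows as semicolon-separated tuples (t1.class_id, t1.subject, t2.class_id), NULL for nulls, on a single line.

(6, Hist, 6); (7, Chem, 7); (7, Chem, 7)

INNER JOIN keeps only pairs where the ON condition holds.
Matching on t1.class_id = t2.class_id.
- t1 (class_id=3) has no partner → excluded.
- t1 (class_id=3) has no partner → excluded.
- t1 (class_id=6) pairs with 1 row(s) of t2.
- t1 (class_id=3) has no partner → excluded.
- t1 (class_id=7) pairs with 2 row(s) of t2.
- t1 (class_id=5) has no partner → excluded.
After projecting and ordering:
t1.class_id | t1.subject | t2.class_id
6 | Hist | 6
7 | Chem | 7
7 | Chem | 7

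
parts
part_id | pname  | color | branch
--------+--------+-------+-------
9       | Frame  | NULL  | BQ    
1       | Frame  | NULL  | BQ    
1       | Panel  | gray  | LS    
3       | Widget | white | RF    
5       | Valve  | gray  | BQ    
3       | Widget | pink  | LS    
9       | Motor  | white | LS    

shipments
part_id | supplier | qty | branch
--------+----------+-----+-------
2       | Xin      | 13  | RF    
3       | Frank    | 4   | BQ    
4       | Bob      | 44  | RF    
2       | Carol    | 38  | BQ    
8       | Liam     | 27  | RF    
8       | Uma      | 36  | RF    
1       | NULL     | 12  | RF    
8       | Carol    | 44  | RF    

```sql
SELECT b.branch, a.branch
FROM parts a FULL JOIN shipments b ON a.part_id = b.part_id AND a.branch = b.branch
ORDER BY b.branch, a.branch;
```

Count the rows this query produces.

15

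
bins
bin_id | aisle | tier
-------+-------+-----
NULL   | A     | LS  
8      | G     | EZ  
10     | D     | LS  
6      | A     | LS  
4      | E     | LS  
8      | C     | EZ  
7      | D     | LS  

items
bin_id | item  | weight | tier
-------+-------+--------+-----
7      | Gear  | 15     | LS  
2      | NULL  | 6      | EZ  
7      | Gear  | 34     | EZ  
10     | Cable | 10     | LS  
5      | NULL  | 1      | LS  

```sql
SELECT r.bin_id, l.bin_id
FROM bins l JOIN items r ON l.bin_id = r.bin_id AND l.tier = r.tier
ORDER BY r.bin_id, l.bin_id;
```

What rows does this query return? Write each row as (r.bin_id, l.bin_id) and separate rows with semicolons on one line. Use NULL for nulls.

INNER JOIN keeps only pairs where the ON condition holds.
Matching on l.bin_id = r.bin_id AND l.tier = r.tier. A NULL in a compared column never satisfies the condition.
- l[0] bin_id=NULL, tier=LS → no match; dropped.
- l[1] bin_id=8, tier=EZ → no match; dropped.
- l[2] bin_id=10, tier=LS → 1 match(es) in r → 1 row(s).
- l[3] bin_id=6, tier=LS → no match; dropped.
- l[4] bin_id=4, tier=LS → no match; dropped.
- l[5] bin_id=8, tier=EZ → no match; dropped.
- l[6] bin_id=7, tier=LS → 1 match(es) in r → 1 row(s).
After projecting and ordering:
r.bin_id | l.bin_id
7 | 7
10 | 10

(7, 7); (10, 10)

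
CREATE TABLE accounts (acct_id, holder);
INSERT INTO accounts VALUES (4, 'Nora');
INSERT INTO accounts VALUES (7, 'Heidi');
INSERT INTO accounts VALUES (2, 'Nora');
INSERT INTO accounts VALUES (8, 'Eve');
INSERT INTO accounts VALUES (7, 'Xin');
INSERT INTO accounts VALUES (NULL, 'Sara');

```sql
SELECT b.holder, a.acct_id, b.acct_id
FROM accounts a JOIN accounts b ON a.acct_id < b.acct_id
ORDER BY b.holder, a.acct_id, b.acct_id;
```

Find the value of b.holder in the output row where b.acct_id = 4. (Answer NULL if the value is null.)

Nora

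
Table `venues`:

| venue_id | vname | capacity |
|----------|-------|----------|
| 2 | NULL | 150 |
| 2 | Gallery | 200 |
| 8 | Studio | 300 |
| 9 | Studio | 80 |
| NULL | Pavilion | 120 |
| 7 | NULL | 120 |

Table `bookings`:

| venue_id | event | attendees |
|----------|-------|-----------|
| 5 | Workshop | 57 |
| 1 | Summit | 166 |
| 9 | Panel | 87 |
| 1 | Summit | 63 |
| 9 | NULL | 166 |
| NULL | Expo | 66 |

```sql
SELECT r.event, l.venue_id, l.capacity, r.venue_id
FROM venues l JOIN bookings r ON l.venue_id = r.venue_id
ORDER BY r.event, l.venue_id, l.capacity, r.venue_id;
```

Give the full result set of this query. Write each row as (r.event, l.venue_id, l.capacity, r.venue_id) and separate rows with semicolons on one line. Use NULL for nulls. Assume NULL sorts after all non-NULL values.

(Panel, 9, 80, 9); (NULL, 9, 80, 9)

INNER JOIN keeps only pairs where the ON condition holds.
Matching on l.venue_id = r.venue_id. A NULL in a compared column never satisfies the condition.
- l row (venue_id=2): no match → dropped.
- l row (venue_id=2): no match → dropped.
- l row (venue_id=8): no match → dropped.
- l row (venue_id=9): matches 2 r row(s) → 2 output row(s).
- l row (venue_id=NULL): no match → dropped.
- l row (venue_id=7): no match → dropped.
After projecting and ordering:
r.event | l.venue_id | l.capacity | r.venue_id
Panel | 9 | 80 | 9
NULL | 9 | 80 | 9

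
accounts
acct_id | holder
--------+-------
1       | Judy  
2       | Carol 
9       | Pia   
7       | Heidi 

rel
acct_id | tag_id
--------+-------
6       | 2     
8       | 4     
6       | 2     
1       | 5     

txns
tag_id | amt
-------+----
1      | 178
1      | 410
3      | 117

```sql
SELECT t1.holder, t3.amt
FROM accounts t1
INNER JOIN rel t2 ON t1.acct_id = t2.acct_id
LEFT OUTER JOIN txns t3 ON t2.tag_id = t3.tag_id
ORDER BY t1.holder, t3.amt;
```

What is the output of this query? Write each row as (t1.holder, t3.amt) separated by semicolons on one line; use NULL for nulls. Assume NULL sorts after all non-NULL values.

Step 1 — t1 INNER JOIN t2 on acct_id → 1 row(s).
Then LEFT JOIN `txns t3` on tag_id: each of those 1 rows is kept; rows whose t2.tag_id has no match in t3 get NULL for t3's columns.

(Judy, NULL)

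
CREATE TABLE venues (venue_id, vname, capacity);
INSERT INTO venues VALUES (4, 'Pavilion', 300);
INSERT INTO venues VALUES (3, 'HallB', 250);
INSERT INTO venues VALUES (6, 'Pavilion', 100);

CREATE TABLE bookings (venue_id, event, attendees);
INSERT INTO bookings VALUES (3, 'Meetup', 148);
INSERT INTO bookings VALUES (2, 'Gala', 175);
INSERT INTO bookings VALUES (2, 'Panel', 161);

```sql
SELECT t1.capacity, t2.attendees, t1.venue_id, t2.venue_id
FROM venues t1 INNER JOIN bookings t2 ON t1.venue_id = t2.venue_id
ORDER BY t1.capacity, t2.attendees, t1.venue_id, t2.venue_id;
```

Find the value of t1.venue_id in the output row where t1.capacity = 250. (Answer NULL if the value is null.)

3

INNER JOIN keeps only pairs where the ON condition holds.
Matching on t1.venue_id = t2.venue_id.
- venue_id=4: no matching t2 row, dropped.
- venue_id=3: 1 matching t2 row(s), so 1 row(s) emitted.
- venue_id=6: no matching t2 row, dropped.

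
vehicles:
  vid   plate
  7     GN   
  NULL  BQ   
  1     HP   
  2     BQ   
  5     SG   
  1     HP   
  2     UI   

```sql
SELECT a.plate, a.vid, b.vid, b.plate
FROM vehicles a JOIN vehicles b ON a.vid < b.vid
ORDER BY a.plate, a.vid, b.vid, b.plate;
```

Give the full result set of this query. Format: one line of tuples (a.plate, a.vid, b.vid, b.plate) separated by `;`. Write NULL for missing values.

(BQ, 2, 5, SG); (BQ, 2, 7, GN); (HP, 1, 2, BQ); (HP, 1, 2, BQ); (HP, 1, 2, UI); (HP, 1, 2, UI); (HP, 1, 5, SG); (HP, 1, 5, SG); (HP, 1, 7, GN); (HP, 1, 7, GN); (SG, 5, 7, GN); (UI, 2, 5, SG); (UI, 2, 7, GN)

INNER JOIN keeps only pairs where the ON condition holds.
Matching on a.vid < b.vid. A NULL in a compared column never satisfies the condition.
- a row (vid=7): no match → dropped.
- a row (vid=NULL): no match → dropped.
- a row (vid=1): matches 4 b row(s) → 4 output row(s).
- a row (vid=2): matches 2 b row(s) → 2 output row(s).
- a row (vid=5): matches 1 b row(s) → 1 output row(s).
- a row (vid=1): matches 4 b row(s) → 4 output row(s).
- a row (vid=2): matches 2 b row(s) → 2 output row(s).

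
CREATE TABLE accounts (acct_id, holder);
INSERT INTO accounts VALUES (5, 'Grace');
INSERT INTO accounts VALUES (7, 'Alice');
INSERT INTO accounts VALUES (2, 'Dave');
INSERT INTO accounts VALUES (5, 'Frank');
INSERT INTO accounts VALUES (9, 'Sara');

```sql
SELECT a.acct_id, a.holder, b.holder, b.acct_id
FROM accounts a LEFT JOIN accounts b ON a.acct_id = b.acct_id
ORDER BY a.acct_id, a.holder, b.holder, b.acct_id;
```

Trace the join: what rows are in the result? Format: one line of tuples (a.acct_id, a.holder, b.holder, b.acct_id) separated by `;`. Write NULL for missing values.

LEFT JOIN keeps every row from `accounts a`; unmatched rows get NULL for `accounts b`'s columns.
Matching on a.acct_id = b.acct_id.
Matched pairs: 7; unmatched a rows kept: 0.

(2, Dave, Dave, 2); (5, Frank, Frank, 5); (5, Frank, Grace, 5); (5, Grace, Frank, 5); (5, Grace, Grace, 5); (7, Alice, Alice, 7); (9, Sara, Sara, 9)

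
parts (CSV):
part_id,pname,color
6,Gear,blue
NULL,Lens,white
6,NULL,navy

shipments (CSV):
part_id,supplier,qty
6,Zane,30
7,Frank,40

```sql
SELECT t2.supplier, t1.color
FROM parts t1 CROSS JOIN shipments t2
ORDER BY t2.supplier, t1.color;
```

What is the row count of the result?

6

CROSS JOIN pairs every row of `parts` with every row of `shipments`: 3 × 2 = 6 rows.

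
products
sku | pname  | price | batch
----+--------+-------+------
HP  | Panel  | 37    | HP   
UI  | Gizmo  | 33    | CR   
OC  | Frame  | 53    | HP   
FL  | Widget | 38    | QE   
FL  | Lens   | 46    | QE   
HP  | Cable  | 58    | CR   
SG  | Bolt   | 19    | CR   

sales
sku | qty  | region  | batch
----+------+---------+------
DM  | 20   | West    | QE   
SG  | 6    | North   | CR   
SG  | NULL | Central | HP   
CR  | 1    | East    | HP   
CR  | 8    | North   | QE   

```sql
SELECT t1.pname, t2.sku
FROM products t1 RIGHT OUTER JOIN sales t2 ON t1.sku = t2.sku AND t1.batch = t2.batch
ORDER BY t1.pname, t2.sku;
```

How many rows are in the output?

5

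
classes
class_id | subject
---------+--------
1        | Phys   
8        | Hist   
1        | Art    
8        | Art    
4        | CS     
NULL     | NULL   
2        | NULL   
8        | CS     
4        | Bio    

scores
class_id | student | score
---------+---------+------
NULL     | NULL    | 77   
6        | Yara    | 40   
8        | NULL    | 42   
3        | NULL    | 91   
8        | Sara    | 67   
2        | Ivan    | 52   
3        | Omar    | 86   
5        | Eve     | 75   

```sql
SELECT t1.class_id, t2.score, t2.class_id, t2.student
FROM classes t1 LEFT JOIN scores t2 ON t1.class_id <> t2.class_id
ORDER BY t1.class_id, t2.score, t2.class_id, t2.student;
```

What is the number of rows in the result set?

LEFT JOIN keeps every row from `classes`; unmatched rows get NULL for `scores`'s columns.
Matching on t1.class_id <> t2.class_id. A NULL in a compared column never satisfies the condition.
Matched pairs: 49; unmatched t1 rows kept: 1.
Total: 49 matched + 1 padded = 50 rows.

50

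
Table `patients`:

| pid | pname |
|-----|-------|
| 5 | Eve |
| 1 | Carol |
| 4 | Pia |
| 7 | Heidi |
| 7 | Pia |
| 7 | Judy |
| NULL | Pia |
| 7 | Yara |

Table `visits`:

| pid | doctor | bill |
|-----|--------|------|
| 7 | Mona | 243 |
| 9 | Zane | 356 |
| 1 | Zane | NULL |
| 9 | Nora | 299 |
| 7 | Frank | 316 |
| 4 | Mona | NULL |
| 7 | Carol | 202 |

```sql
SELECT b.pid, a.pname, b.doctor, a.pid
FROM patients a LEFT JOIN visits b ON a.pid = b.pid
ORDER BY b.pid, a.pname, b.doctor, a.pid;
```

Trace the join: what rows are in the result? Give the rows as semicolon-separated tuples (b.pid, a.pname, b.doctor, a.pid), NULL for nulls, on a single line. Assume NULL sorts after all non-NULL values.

(1, Carol, Zane, 1); (4, Pia, Mona, 4); (7, Heidi, Carol, 7); (7, Heidi, Frank, 7); (7, Heidi, Mona, 7); (7, Judy, Carol, 7); (7, Judy, Frank, 7); (7, Judy, Mona, 7); (7, Pia, Carol, 7); (7, Pia, Frank, 7); (7, Pia, Mona, 7); (7, Yara, Carol, 7); (7, Yara, Frank, 7); (7, Yara, Mona, 7); (NULL, Eve, NULL, 5); (NULL, Pia, NULL, NULL)

LEFT JOIN keeps every row from `patients`; unmatched rows get NULL for `visits`'s columns.
Matching on a.pid = b.pid. A NULL in a compared column never satisfies the condition.
- a row (pid=5): no match → kept, b columns NULL.
- a row (pid=1): matches 1 b row(s) → 1 output row(s).
- a row (pid=4): matches 1 b row(s) → 1 output row(s).
- a row (pid=7): matches 3 b row(s) → 3 output row(s).
- a row (pid=7): matches 3 b row(s) → 3 output row(s).
- a row (pid=7): matches 3 b row(s) → 3 output row(s).
- a row (pid=NULL): no match → kept, b columns NULL.
- a row (pid=7): matches 3 b row(s) → 3 output row(s).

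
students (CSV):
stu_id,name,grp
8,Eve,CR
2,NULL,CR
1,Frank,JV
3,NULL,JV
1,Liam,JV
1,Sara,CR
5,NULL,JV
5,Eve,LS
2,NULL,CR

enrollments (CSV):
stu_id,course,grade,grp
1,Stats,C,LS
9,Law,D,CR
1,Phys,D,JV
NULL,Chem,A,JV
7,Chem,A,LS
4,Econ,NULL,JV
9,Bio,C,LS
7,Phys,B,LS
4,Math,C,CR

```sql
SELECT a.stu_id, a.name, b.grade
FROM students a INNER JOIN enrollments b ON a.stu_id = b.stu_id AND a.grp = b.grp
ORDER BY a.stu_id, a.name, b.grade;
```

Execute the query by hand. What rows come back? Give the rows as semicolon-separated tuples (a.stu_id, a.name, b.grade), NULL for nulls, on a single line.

INNER JOIN keeps only pairs where the ON condition holds.
Matching on a.stu_id = b.stu_id AND a.grp = b.grp. A NULL in a compared column never satisfies the condition.
- stu_id=8, grp=CR: no matching b row, dropped.
- stu_id=2, grp=CR: no matching b row, dropped.
- stu_id=1, grp=JV: 1 matching b row(s), so 1 row(s) emitted.
- stu_id=3, grp=JV: no matching b row, dropped.
- stu_id=1, grp=JV: 1 matching b row(s), so 1 row(s) emitted.
- stu_id=1, grp=CR: no matching b row, dropped.
- stu_id=5, grp=JV: no matching b row, dropped.
- stu_id=5, grp=LS: no matching b row, dropped.
- stu_id=2, grp=CR: no matching b row, dropped.
After projecting and ordering:
a.stu_id | a.name | b.grade
1 | Frank | D
1 | Liam | D

(1, Frank, D); (1, Liam, D)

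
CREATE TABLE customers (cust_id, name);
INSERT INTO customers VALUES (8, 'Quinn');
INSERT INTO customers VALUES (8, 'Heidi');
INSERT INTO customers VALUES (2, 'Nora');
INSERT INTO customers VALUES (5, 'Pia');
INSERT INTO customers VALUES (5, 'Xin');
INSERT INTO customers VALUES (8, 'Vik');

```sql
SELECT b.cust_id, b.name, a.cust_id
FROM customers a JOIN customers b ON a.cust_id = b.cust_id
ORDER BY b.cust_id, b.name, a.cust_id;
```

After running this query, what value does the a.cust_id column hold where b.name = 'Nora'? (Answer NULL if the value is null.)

INNER JOIN keeps only pairs where the ON condition holds.
Matching on a.cust_id = b.cust_id.
- a[0] cust_id=8 → 3 match(es) in b → 3 row(s).
- a[1] cust_id=8 → 3 match(es) in b → 3 row(s).
- a[2] cust_id=2 → 1 match(es) in b → 1 row(s).
- a[3] cust_id=5 → 2 match(es) in b → 2 row(s).
- a[4] cust_id=5 → 2 match(es) in b → 2 row(s).
- a[5] cust_id=8 → 3 match(es) in b → 3 row(s).

2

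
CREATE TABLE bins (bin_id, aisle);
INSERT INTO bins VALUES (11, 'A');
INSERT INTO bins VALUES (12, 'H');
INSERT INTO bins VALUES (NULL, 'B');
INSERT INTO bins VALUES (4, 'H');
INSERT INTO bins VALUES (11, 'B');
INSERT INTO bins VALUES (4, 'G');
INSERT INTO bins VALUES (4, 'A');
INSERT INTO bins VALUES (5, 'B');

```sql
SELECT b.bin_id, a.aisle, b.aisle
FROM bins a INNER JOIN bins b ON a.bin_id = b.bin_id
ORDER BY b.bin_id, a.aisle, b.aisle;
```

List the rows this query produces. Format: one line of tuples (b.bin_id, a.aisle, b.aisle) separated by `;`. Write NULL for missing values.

(4, A, A); (4, A, G); (4, A, H); (4, G, A); (4, G, G); (4, G, H); (4, H, A); (4, H, G); (4, H, H); (5, B, B); (11, A, A); (11, A, B); (11, B, A); (11, B, B); (12, H, H)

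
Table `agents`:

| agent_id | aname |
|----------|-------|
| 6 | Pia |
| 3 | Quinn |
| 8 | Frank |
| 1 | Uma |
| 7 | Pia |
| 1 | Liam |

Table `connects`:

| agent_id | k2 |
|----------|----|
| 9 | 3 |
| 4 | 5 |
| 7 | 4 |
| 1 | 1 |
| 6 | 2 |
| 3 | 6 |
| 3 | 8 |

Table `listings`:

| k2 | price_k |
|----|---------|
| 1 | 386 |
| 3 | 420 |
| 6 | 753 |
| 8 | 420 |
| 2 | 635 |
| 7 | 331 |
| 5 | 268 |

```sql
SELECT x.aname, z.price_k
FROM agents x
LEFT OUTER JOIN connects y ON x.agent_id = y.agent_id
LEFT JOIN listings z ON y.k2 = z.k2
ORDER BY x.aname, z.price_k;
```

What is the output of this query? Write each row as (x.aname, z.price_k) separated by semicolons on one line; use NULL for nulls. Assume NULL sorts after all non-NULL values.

(Frank, NULL); (Liam, 386); (Pia, 635); (Pia, NULL); (Quinn, 420); (Quinn, 753); (Uma, 386)

Joins associate left-to-right: agents LEFT JOIN connects on agent_id gives 7 intermediate row(s).
Then LEFT JOIN `listings z` on k2: each of those 7 rows is kept; rows whose y.k2 has no match in z get NULL for z's columns.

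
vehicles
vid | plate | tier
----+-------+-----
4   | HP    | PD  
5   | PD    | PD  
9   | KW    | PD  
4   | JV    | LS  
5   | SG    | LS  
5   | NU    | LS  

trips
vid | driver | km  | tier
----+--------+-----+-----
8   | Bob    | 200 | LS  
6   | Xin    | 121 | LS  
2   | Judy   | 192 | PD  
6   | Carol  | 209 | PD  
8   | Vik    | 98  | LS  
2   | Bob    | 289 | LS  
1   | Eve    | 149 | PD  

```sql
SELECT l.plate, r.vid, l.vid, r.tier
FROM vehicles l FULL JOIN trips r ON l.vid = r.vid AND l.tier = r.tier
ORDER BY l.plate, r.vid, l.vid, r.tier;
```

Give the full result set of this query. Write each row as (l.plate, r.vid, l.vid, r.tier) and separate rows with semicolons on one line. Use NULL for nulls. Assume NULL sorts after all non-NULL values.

(HP, NULL, 4, NULL); (JV, NULL, 4, NULL); (KW, NULL, 9, NULL); (NU, NULL, 5, NULL); (PD, NULL, 5, NULL); (SG, NULL, 5, NULL); (NULL, 1, NULL, PD); (NULL, 2, NULL, LS); (NULL, 2, NULL, PD); (NULL, 6, NULL, LS); (NULL, 6, NULL, PD); (NULL, 8, NULL, LS); (NULL, 8, NULL, LS)

FULL OUTER JOIN keeps every row from both sides; unmatched rows get NULL for the other side's columns.
Matching on l.vid = r.vid AND l.tier = r.tier.
- vid=4, tier=PD: no r row matches, row kept with r columns NULL.
- vid=5, tier=PD: no r row matches, row kept with r columns NULL.
- vid=9, tier=PD: no r row matches, row kept with r columns NULL.
- vid=4, tier=LS: no r row matches, row kept with r columns NULL.
- vid=5, tier=LS: no r row matches, row kept with r columns NULL.
- vid=5, tier=LS: no r row matches, row kept with r columns NULL.
- plus 7 unmatched r row(s), each kept with NULL l columns.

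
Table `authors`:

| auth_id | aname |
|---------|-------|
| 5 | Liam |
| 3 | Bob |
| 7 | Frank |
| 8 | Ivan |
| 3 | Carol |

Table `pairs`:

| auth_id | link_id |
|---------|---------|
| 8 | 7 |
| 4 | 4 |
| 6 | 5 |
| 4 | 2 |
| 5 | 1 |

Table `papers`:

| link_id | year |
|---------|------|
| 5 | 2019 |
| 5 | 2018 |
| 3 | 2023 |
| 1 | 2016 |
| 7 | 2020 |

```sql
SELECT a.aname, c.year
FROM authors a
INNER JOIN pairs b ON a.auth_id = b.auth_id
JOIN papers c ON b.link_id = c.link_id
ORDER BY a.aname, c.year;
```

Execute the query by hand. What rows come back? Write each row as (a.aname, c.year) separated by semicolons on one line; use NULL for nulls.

(Ivan, 2020); (Liam, 2016)

Evaluate left to right. First `authors a INNER JOIN pairs b` on auth_id: 2 row(s).
Then INNER JOIN `papers c` on link_id: keep only rows whose b.link_id appears in c.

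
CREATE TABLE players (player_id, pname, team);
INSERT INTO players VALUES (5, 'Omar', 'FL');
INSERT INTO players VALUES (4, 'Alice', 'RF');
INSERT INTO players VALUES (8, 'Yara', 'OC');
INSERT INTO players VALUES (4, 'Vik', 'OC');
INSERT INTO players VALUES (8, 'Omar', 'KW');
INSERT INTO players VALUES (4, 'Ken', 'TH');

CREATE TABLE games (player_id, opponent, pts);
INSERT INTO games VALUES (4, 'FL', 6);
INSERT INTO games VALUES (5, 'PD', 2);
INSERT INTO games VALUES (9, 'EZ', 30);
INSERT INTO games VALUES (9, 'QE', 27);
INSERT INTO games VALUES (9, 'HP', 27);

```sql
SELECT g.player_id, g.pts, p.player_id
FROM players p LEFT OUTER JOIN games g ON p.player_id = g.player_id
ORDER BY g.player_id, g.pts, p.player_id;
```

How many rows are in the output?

6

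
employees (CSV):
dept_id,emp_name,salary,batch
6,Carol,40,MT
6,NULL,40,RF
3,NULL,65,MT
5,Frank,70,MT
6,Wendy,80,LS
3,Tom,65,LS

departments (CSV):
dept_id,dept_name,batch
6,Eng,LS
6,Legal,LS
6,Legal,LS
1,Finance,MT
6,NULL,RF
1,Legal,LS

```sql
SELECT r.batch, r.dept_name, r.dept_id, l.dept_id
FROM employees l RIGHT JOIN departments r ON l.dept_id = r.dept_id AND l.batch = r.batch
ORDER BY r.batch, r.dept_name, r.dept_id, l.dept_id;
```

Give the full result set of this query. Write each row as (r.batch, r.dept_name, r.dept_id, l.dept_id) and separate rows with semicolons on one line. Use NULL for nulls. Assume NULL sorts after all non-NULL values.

(LS, Eng, 6, 6); (LS, Legal, 1, NULL); (LS, Legal, 6, 6); (LS, Legal, 6, 6); (MT, Finance, 1, NULL); (RF, NULL, 6, 6)

RIGHT JOIN keeps every row from `departments`; unmatched rows get NULL for `employees`'s columns.
Matching on l.dept_id = r.dept_id AND l.batch = r.batch.
Matched pairs: 4; unmatched r rows kept: 2.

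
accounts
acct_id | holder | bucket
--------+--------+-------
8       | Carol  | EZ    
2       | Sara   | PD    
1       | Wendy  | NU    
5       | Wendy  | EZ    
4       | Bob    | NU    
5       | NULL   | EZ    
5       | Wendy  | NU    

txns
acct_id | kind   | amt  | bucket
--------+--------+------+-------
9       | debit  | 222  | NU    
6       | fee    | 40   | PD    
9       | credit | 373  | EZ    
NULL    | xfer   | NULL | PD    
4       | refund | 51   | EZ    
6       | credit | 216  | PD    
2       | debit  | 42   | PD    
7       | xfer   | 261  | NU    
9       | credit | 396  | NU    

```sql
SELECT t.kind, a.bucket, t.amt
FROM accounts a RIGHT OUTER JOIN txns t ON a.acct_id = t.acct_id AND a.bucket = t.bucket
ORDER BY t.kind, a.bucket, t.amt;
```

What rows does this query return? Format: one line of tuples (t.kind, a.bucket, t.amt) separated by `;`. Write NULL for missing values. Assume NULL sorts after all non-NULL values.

(credit, NULL, 216); (credit, NULL, 373); (credit, NULL, 396); (debit, PD, 42); (debit, NULL, 222); (fee, NULL, 40); (refund, NULL, 51); (xfer, NULL, 261); (xfer, NULL, NULL)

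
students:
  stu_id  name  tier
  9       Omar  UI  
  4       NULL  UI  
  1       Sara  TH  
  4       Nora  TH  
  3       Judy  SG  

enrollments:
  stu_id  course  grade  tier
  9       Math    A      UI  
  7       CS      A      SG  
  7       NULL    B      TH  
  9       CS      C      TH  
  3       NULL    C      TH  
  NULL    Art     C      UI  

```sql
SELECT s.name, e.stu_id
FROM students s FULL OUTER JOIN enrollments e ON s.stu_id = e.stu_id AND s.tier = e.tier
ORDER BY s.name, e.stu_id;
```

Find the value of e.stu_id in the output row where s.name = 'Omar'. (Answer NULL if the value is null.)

9

FULL OUTER JOIN keeps every row from both sides; unmatched rows get NULL for the other side's columns.
Matching on s.stu_id = e.stu_id AND s.tier = e.tier. A NULL in a compared column never satisfies the condition.
Matched pairs: 1; unmatched s rows kept: 4; unmatched e rows kept: 5.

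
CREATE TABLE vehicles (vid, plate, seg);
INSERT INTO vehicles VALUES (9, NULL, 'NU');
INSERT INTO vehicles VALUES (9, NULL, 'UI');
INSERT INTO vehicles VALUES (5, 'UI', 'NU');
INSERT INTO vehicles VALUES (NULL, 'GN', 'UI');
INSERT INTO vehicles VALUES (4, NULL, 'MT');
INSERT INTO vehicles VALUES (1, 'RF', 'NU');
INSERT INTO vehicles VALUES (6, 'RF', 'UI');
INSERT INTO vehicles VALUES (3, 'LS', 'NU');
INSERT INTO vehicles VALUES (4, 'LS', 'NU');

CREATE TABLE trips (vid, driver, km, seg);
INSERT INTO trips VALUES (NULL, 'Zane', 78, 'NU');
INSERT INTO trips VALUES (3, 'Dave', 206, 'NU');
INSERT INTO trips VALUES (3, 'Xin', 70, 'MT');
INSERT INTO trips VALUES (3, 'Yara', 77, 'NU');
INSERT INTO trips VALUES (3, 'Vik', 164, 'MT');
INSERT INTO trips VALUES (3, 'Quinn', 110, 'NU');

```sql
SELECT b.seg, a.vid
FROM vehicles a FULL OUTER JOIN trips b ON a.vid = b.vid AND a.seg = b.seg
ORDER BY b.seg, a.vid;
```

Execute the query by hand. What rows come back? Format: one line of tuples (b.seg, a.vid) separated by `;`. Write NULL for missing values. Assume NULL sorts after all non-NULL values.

(MT, NULL); (MT, NULL); (NU, 3); (NU, 3); (NU, 3); (NU, NULL); (NULL, 1); (NULL, 4); (NULL, 4); (NULL, 5); (NULL, 6); (NULL, 9); (NULL, 9); (NULL, NULL)

FULL OUTER JOIN keeps every row from both sides; unmatched rows get NULL for the other side's columns.
Matching on a.vid = b.vid AND a.seg = b.seg. A NULL in a compared column never satisfies the condition.
- a (vid=9, seg=NU) has no partner → padded with NULL.
- a (vid=9, seg=UI) has no partner → padded with NULL.
- a (vid=5, seg=NU) has no partner → padded with NULL.
- a (vid=NULL, seg=UI) has no partner → padded with NULL.
- a (vid=4, seg=MT) has no partner → padded with NULL.
- a (vid=1, seg=NU) has no partner → padded with NULL.
- a (vid=6, seg=UI) has no partner → padded with NULL.
- a (vid=3, seg=NU) pairs with 3 row(s) of b.
- a (vid=4, seg=NU) has no partner → padded with NULL.
- 3 row(s) from b found no a partner → padded with NULL.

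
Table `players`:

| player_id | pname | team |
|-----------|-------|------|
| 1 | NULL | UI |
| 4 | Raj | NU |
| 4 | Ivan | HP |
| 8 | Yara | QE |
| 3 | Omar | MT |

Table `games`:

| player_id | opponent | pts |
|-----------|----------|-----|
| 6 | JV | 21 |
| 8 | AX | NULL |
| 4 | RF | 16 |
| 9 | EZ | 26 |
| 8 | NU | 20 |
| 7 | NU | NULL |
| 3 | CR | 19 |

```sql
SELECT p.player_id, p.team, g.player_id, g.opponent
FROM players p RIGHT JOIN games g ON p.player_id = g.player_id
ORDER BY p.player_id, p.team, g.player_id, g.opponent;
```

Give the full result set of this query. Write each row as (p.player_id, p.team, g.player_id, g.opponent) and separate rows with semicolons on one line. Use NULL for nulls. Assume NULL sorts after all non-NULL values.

(3, MT, 3, CR); (4, HP, 4, RF); (4, NU, 4, RF); (8, QE, 8, AX); (8, QE, 8, NU); (NULL, NULL, 6, JV); (NULL, NULL, 7, NU); (NULL, NULL, 9, EZ)

RIGHT JOIN keeps every row from `games`; unmatched rows get NULL for `players`'s columns.
Matching on p.player_id = g.player_id.
- p row (player_id=1): no match.
- p row (player_id=4): matches 1 g row(s) → 1 output row(s).
- p row (player_id=4): matches 1 g row(s) → 1 output row(s).
- p row (player_id=8): matches 2 g row(s) → 2 output row(s).
- p row (player_id=3): matches 1 g row(s) → 1 output row(s).
- 3 g row(s) had no p match → kept, p columns NULL.
After projecting and ordering:
p.player_id | p.team | g.player_id | g.opponent
3 | MT | 3 | CR
4 | HP | 4 | RF
4 | NU | 4 | RF
8 | QE | 8 | AX
8 | QE | 8 | NU
NULL | NULL | 6 | JV
NULL | NULL | 7 | NU
NULL | NULL | 9 | EZ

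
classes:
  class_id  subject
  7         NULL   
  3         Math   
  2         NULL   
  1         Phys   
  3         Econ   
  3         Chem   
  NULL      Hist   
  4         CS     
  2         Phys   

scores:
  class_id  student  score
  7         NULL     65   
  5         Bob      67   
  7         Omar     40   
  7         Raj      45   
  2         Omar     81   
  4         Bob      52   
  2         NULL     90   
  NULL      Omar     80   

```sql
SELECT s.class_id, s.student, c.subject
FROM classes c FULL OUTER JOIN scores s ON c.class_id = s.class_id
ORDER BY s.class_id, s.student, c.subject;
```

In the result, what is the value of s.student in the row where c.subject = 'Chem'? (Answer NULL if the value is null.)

NULL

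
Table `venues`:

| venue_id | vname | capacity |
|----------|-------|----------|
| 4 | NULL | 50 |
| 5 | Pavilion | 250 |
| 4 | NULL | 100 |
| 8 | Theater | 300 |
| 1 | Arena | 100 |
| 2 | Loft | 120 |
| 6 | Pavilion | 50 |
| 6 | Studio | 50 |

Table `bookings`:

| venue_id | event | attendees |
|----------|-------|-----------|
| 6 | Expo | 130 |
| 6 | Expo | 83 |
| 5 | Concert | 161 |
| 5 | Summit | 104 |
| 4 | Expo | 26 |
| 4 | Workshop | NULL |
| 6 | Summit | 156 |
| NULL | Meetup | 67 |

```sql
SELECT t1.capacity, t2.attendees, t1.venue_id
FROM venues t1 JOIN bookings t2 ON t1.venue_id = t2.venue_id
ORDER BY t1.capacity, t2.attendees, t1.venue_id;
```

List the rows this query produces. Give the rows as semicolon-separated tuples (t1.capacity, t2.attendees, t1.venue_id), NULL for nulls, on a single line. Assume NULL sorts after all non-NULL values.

INNER JOIN keeps only pairs where the ON condition holds.
Matching on t1.venue_id = t2.venue_id. A NULL in a compared column never satisfies the condition.
- t1 (venue_id=4) pairs with 2 row(s) of t2.
- t1 (venue_id=5) pairs with 2 row(s) of t2.
- t1 (venue_id=4) pairs with 2 row(s) of t2.
- t1 (venue_id=8) has no partner → excluded.
- t1 (venue_id=1) has no partner → excluded.
- t1 (venue_id=2) has no partner → excluded.
- t1 (venue_id=6) pairs with 3 row(s) of t2.
- t1 (venue_id=6) pairs with 3 row(s) of t2.

(50, 26, 4); (50, 83, 6); (50, 83, 6); (50, 130, 6); (50, 130, 6); (50, 156, 6); (50, 156, 6); (50, NULL, 4); (100, 26, 4); (100, NULL, 4); (250, 104, 5); (250, 161, 5)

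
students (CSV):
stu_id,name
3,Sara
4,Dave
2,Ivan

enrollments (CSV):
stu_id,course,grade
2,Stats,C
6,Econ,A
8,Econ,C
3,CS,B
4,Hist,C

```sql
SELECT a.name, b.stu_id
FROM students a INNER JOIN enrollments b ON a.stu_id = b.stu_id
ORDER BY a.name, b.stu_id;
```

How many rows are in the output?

3

INNER JOIN keeps only pairs where the ON condition holds.
Matching on a.stu_id = b.stu_id.
- a row (stu_id=3): matches 1 b row(s) → 1 output row(s).
- a row (stu_id=4): matches 1 b row(s) → 1 output row(s).
- a row (stu_id=2): matches 1 b row(s) → 1 output row(s).
Total: 3 rows.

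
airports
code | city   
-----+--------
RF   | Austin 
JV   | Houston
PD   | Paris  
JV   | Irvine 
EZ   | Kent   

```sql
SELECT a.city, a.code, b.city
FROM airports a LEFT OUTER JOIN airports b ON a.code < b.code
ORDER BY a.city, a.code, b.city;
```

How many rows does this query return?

10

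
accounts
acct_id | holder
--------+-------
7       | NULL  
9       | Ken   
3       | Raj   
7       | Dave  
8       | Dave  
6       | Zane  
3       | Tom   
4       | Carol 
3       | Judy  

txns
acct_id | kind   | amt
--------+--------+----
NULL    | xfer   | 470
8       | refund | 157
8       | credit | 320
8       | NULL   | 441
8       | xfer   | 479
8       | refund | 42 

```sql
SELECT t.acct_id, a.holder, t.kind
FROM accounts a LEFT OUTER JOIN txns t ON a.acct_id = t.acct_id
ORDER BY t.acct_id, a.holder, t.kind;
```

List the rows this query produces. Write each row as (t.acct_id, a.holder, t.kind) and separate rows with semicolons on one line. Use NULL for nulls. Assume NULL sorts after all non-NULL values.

(8, Dave, credit); (8, Dave, refund); (8, Dave, refund); (8, Dave, xfer); (8, Dave, NULL); (NULL, Carol, NULL); (NULL, Dave, NULL); (NULL, Judy, NULL); (NULL, Ken, NULL); (NULL, Raj, NULL); (NULL, Tom, NULL); (NULL, Zane, NULL); (NULL, NULL, NULL)

LEFT JOIN keeps every row from `accounts`; unmatched rows get NULL for `txns`'s columns.
Matching on a.acct_id = t.acct_id. A NULL in a compared column never satisfies the condition.
- a[0] acct_id=7 → no match; kept with NULLs on the t side.
- a[1] acct_id=9 → no match; kept with NULLs on the t side.
- a[2] acct_id=3 → no match; kept with NULLs on the t side.
- a[3] acct_id=7 → no match; kept with NULLs on the t side.
- a[4] acct_id=8 → 5 match(es) in t → 5 row(s).
- a[5] acct_id=6 → no match; kept with NULLs on the t side.
- a[6] acct_id=3 → no match; kept with NULLs on the t side.
- a[7] acct_id=4 → no match; kept with NULLs on the t side.
- a[8] acct_id=3 → no match; kept with NULLs on the t side.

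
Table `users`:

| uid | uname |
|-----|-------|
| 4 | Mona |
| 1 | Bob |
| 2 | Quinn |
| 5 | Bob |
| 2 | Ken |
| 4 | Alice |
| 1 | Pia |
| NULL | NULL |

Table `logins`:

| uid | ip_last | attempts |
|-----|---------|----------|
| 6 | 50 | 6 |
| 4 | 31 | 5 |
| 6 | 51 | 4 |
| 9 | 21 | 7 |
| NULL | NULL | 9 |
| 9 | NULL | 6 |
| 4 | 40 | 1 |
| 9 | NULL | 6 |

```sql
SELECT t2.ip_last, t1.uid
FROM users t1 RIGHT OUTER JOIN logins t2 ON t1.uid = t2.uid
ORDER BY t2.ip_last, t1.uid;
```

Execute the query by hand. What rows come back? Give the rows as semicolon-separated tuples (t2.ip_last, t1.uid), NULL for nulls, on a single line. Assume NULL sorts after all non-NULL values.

(21, NULL); (31, 4); (31, 4); (40, 4); (40, 4); (50, NULL); (51, NULL); (NULL, NULL); (NULL, NULL); (NULL, NULL)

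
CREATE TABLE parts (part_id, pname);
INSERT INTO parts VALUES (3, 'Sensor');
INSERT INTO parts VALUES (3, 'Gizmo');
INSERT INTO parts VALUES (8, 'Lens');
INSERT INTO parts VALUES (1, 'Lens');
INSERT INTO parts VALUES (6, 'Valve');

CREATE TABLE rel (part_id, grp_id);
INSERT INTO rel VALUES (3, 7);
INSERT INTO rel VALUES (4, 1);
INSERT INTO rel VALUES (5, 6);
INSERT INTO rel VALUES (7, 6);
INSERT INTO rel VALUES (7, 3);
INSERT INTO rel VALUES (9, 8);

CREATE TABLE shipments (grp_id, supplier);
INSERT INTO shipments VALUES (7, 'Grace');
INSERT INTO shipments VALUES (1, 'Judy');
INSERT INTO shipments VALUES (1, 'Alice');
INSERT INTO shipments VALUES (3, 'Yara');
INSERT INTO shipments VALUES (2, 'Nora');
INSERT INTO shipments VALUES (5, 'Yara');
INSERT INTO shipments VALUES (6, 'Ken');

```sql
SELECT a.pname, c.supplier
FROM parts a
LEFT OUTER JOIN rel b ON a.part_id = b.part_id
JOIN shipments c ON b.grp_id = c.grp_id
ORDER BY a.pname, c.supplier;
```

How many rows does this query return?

Evaluate left to right. First `parts a LEFT JOIN rel b` on part_id: 5 row(s).
Then INNER JOIN `shipments c` on grp_id: keep only rows whose b.grp_id appears in c.
Result: 2 row(s).

2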